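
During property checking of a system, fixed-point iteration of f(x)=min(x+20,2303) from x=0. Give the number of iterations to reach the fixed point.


Step 1: x=0, cap=2303, increment=20
Step 2: x grows by 20 each step until capped at 2303; fixed point is x=2303
Step 3: iterations = ceil(2303/20) = 116

116


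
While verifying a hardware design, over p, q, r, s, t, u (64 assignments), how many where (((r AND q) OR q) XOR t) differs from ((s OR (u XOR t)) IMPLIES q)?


F1 = (((r AND q) OR q) XOR t)
F2 = ((s OR (u XOR t)) IMPLIES q)
Evaluate both on each of 64 rows (bits = p,q,r,s,t,u):
  row 0 [000000]: F1=0 F2=1 (differ) -> 1
  row 1 [000001]: F1=0 F2=0 -> 0
  row 2 [000010]: F1=1 F2=0 (differ) -> 1
  row 3 [000011]: F1=1 F2=1 -> 0
  row 4 [000100]: F1=0 F2=0 -> 0
  (every remaining row is evaluated the same way; all 64 results are listed next)
Full result column, 8 rows per line (p,q,r fixed per line; s,t,u runs 000..111 left to right):
  rows 0-7 [p,q,r=000]: 10100011  (ones: 4)
  rows 8-15 [p,q,r=001]: 10100011  (ones: 4)
  rows 16-23 [p,q,r=010]: 00110011  (ones: 4)
  rows 24-31 [p,q,r=011]: 00110011  (ones: 4)
  rows 32-39 [p,q,r=100]: 10100011  (ones: 4)
  rows 40-47 [p,q,r=101]: 10100011  (ones: 4)
  rows 48-55 [p,q,r=110]: 00110011  (ones: 4)
  rows 56-63 [p,q,r=111]: 00110011  (ones: 4)
Disagreements = 4+4+4+4+4+4+4+4 = 32

32


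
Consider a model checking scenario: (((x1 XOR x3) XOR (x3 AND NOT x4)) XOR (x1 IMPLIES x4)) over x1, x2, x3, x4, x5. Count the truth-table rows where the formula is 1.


Formula: (((x1 XOR x3) XOR (x3 AND NOT x4)) XOR (x1 IMPLIES x4)) over 5 vars (32 rows)
Evaluate each row (x1, x2, x3, x4, x5 as bits, MSB first):
  row 0 [00000]: (((0 XOR 0) XOR (0 AND NOT 0)) XOR (0 IMPLIES 0)) -> 1
  row 1 [00001]: (((0 XOR 0) XOR (0 AND NOT 0)) XOR (0 IMPLIES 0)) -> 1
  row 2 [00010]: (((0 XOR 0) XOR (0 AND NOT 1)) XOR (0 IMPLIES 1)) -> 1
  row 3 [00011]: (((0 XOR 0) XOR (0 AND NOT 1)) XOR (0 IMPLIES 1)) -> 1
  row 4 [00100]: (((0 XOR 1) XOR (1 AND NOT 0)) XOR (0 IMPLIES 0)) -> 1
  row 5 [00101]: (((0 XOR 1) XOR (1 AND NOT 0)) XOR (0 IMPLIES 0)) -> 1
  row 6 [00110]: (((0 XOR 1) XOR (1 AND NOT 1)) XOR (0 IMPLIES 1)) -> 0
  row 7 [00111]: (((0 XOR 1) XOR (1 AND NOT 1)) XOR (0 IMPLIES 1)) -> 0
  row 8 [01000]: (((0 XOR 0) XOR (0 AND NOT 0)) XOR (0 IMPLIES 0)) -> 1
  row 9 [01001]: (((0 XOR 0) XOR (0 AND NOT 0)) XOR (0 IMPLIES 0)) -> 1
  row 10 [01010]: (((0 XOR 0) XOR (0 AND NOT 1)) XOR (0 IMPLIES 1)) -> 1
  row 11 [01011]: (((0 XOR 0) XOR (0 AND NOT 1)) XOR (0 IMPLIES 1)) -> 1
  row 12 [01100]: (((0 XOR 1) XOR (1 AND NOT 0)) XOR (0 IMPLIES 0)) -> 1
  row 13 [01101]: (((0 XOR 1) XOR (1 AND NOT 0)) XOR (0 IMPLIES 0)) -> 1
  row 14 [01110]: (((0 XOR 1) XOR (1 AND NOT 1)) XOR (0 IMPLIES 1)) -> 0
  row 15 [01111]: (((0 XOR 1) XOR (1 AND NOT 1)) XOR (0 IMPLIES 1)) -> 0
  row 16 [10000]: (((1 XOR 0) XOR (0 AND NOT 0)) XOR (1 IMPLIES 0)) -> 1
  row 17 [10001]: (((1 XOR 0) XOR (0 AND NOT 0)) XOR (1 IMPLIES 0)) -> 1
  row 18 [10010]: (((1 XOR 0) XOR (0 AND NOT 1)) XOR (1 IMPLIES 1)) -> 0
  row 19 [10011]: (((1 XOR 0) XOR (0 AND NOT 1)) XOR (1 IMPLIES 1)) -> 0
  row 20 [10100]: (((1 XOR 1) XOR (1 AND NOT 0)) XOR (1 IMPLIES 0)) -> 1
  row 21 [10101]: (((1 XOR 1) XOR (1 AND NOT 0)) XOR (1 IMPLIES 0)) -> 1
  row 22 [10110]: (((1 XOR 1) XOR (1 AND NOT 1)) XOR (1 IMPLIES 1)) -> 1
  row 23 [10111]: (((1 XOR 1) XOR (1 AND NOT 1)) XOR (1 IMPLIES 1)) -> 1
  row 24 [11000]: (((1 XOR 0) XOR (0 AND NOT 0)) XOR (1 IMPLIES 0)) -> 1
  row 25 [11001]: (((1 XOR 0) XOR (0 AND NOT 0)) XOR (1 IMPLIES 0)) -> 1
  row 26 [11010]: (((1 XOR 0) XOR (0 AND NOT 1)) XOR (1 IMPLIES 1)) -> 0
  row 27 [11011]: (((1 XOR 0) XOR (0 AND NOT 1)) XOR (1 IMPLIES 1)) -> 0
  row 28 [11100]: (((1 XOR 1) XOR (1 AND NOT 0)) XOR (1 IMPLIES 0)) -> 1
  row 29 [11101]: (((1 XOR 1) XOR (1 AND NOT 0)) XOR (1 IMPLIES 0)) -> 1
  row 30 [11110]: (((1 XOR 1) XOR (1 AND NOT 1)) XOR (1 IMPLIES 1)) -> 1
  row 31 [11111]: (((1 XOR 1) XOR (1 AND NOT 1)) XOR (1 IMPLIES 1)) -> 1
Full result column, 8 rows per line (x1,x2 fixed per line; x3,x4,x5 runs 000..111 left to right):
  rows 0-7 [x1,x2=00]: 11111100  (ones: 6)
  rows 8-15 [x1,x2=01]: 11111100  (ones: 6)
  rows 16-23 [x1,x2=10]: 11001111  (ones: 6)
  rows 24-31 [x1,x2=11]: 11001111  (ones: 6)
Count of 1-rows = 6+6+6+6 = 24

24


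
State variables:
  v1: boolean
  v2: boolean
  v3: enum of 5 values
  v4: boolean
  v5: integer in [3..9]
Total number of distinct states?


State space = product of domain sizes of all variables.
Domain sizes:
  v1 (boolean): 2
  v2 (boolean): 2
  v3 (enum of 5 values): 5
  v4 (boolean): 2
  v5 (integer in [3..9]): 7
Product = 2 * 2 * 5 * 2 * 7 = 280

280


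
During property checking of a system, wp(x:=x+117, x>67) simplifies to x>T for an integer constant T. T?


Formula: wp(x:=E, P) = P[E/x] (substitute E for x in postcondition)
Step 1: Postcondition: x>67
Step 2: Substitute x+117 for x: x+117>67
Step 3: Solve for x: x > 67-117 = -50

-50


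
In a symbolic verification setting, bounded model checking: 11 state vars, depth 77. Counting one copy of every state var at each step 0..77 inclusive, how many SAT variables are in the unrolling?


BMC unrolls to depth k, creating one copy of each state var for steps 0..k.
Step count = 77 + 1 = 78 (steps 0 through 77)
Vars per step = 11
Total = 11 * 78 = 858

858


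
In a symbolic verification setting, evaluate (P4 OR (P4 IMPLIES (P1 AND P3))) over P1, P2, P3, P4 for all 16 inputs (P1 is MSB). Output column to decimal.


Formula: (P4 OR (P4 IMPLIES (P1 AND P3))) over P1, P2, P3, P4 (16 rows)
Evaluate each row (bits = P1,P2,P3,P4, MSB first):
  row 0 [0000]: (0 OR (0 IMPLIES (0 AND 0))) -> 1
  row 1 [0001]: (1 OR (1 IMPLIES (0 AND 0))) -> 1
  row 2 [0010]: (0 OR (0 IMPLIES (0 AND 1))) -> 1
  row 3 [0011]: (1 OR (1 IMPLIES (0 AND 1))) -> 1
  row 4 [0100]: (0 OR (0 IMPLIES (0 AND 0))) -> 1
  row 5 [0101]: (1 OR (1 IMPLIES (0 AND 0))) -> 1
  row 6 [0110]: (0 OR (0 IMPLIES (0 AND 1))) -> 1
  row 7 [0111]: (1 OR (1 IMPLIES (0 AND 1))) -> 1
  row 8 [1000]: (0 OR (0 IMPLIES (1 AND 0))) -> 1
  row 9 [1001]: (1 OR (1 IMPLIES (1 AND 0))) -> 1
  row 10 [1010]: (0 OR (0 IMPLIES (1 AND 1))) -> 1
  row 11 [1011]: (1 OR (1 IMPLIES (1 AND 1))) -> 1
  row 12 [1100]: (0 OR (0 IMPLIES (1 AND 0))) -> 1
  row 13 [1101]: (1 OR (1 IMPLIES (1 AND 0))) -> 1
  row 14 [1110]: (0 OR (0 IMPLIES (1 AND 1))) -> 1
  row 15 [1111]: (1 OR (1 IMPLIES (1 AND 1))) -> 1
Full result column, 4 rows per line (P1,P2 fixed per line; P3,P4 runs 00..11 left to right):
  rows 0-3 [P1,P2=00]: 1111  = hex F
  rows 4-7 [P1,P2=01]: 1111  = hex F
  rows 8-11 [P1,P2=10]: 1111  = hex F
  rows 12-15 [P1,P2=11]: 1111  = hex F
Output column (row 0 .. row 15) = 1111111111111111
Output column grouped in 4s = 1111 1111 1111 1111 = 0xFFFF
Convert to decimal digit by digit (value = value*16 + digit):
  F -> 15
  15*16 + 15 (F) = 255
  255*16 + 15 (F) = 4095
  4095*16 + 15 (F) = 65535
Decimal = 65535

65535


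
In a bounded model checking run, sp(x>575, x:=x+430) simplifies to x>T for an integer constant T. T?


Formula: sp(P, x:=E) = exists old_x. (x = E[old_x/x]) AND P[old_x/x] (old_x is the value of x before the assignment; eliminate old_x by solving x = E[old_x/x] for old_x)
Step 1: Precondition P: x>575, i.e. old_x > 575
Step 2: Assignment gives x = old_x + 430, so old_x = x - 430
Step 3: Substitute into P: x - 430 > 575
Step 4: Simplify: x > 575+430 = 1005

1005


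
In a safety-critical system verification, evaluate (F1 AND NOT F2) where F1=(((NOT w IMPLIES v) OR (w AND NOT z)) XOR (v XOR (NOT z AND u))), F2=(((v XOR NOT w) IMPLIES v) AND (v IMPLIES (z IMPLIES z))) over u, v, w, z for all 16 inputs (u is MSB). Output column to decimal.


F1 = (((NOT w IMPLIES v) OR (w AND NOT z)) XOR (v XOR (NOT z AND u)))
F2 = (((v XOR NOT w) IMPLIES v) AND (v IMPLIES (z IMPLIES z)))
Counterexample to F1=>F2 is where F1=1 and F2=0.
Evaluate each row (bits = u,v,w,z, MSB first):
  row 0 [0000]: F1=0 F2=0 -> F1&~F2 -> 0
  row 1 [0001]: F1=0 F2=0 -> F1&~F2 -> 0
  row 2 [0010]: F1=1 F2=1 -> F1&~F2 -> 0
  row 3 [0011]: F1=1 F2=1 -> F1&~F2 -> 0
  row 4 [0100]: F1=0 F2=1 -> F1&~F2 -> 0
  row 5 [0101]: F1=0 F2=1 -> F1&~F2 -> 0
  row 6 [0110]: F1=0 F2=1 -> F1&~F2 -> 0
  row 7 [0111]: F1=0 F2=1 -> F1&~F2 -> 0
  row 8 [1000]: F1=1 F2=0 -> F1&~F2 -> 1
  row 9 [1001]: F1=0 F2=0 -> F1&~F2 -> 0
  row 10 [1010]: F1=0 F2=1 -> F1&~F2 -> 0
  row 11 [1011]: F1=1 F2=1 -> F1&~F2 -> 0
  row 12 [1100]: F1=1 F2=1 -> F1&~F2 -> 0
  row 13 [1101]: F1=0 F2=1 -> F1&~F2 -> 0
  row 14 [1110]: F1=1 F2=1 -> F1&~F2 -> 0
  row 15 [1111]: F1=0 F2=1 -> F1&~F2 -> 0
Full result column, 4 rows per line (u,v fixed per line; w,z runs 00..11 left to right):
  rows 0-3 [u,v=00]: 0000  = hex 0
  rows 4-7 [u,v=01]: 0000  = hex 0
  rows 8-11 [u,v=10]: 1000  = hex 8
  rows 12-15 [u,v=11]: 0000  = hex 0
Counterexample vector (row 0 .. row 15) = 0000000010000000
Output column grouped in 4s = 0000 0000 1000 0000 = 0x0080
Convert to decimal digit by digit (value = value*16 + digit):
  0 -> 0
  0*16 + 0 = 0
  0*16 + 8 = 8
  8*16 + 0 = 128
Decimal = 128

128


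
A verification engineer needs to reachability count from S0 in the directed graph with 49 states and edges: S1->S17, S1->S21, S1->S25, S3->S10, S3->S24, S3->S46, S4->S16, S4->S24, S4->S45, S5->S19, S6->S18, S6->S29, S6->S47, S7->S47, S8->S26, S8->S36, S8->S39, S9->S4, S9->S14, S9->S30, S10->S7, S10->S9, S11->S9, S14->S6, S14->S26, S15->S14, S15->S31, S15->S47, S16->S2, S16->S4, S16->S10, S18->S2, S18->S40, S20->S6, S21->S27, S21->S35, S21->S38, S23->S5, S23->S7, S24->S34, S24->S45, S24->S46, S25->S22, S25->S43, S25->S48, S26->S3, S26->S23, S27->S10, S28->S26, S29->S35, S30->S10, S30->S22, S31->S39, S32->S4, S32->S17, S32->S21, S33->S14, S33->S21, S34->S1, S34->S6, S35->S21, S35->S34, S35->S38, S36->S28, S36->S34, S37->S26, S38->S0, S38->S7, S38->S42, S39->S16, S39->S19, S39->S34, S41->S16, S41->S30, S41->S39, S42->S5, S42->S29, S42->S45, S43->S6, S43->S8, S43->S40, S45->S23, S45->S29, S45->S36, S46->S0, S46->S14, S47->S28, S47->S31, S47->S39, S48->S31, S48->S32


BFS from S0:
  layer 0: {S0}
Reachable set: {S0}
Count = 1

1


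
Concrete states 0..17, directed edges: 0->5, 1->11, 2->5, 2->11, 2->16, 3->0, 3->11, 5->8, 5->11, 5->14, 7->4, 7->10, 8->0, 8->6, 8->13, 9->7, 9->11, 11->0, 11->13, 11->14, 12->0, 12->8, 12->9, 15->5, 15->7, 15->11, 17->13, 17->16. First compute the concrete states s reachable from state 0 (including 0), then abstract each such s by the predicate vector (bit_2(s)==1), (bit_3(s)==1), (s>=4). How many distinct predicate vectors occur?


BFS from 0:
Concrete reachable: {0, 5, 6, 8, 11, 13, 14}
Abstract via predicates (bit_2(s)==1), (bit_3(s)==1), (s>=4):
  (0,0,0) <- {0}
  (0,1,1) <- {8, 11}
  (1,0,1) <- {5, 6}
  (1,1,1) <- {13, 14}
Distinct abstract states = 4

4


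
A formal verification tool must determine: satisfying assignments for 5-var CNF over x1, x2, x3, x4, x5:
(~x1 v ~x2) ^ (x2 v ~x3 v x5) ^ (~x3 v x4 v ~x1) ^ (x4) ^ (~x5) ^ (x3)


CNF with 6 clauses over 5 vars (32 assignments).
An assignment satisfies CNF iff every clause has >=1 true literal.
Check each row (bits = x1,x2,x3,x4,x5; clause T/F shown):
  row 0 [00000]: clauses=TTTFTF -> 0
  row 1 [00001]: clauses=TTTFFF -> 0
  row 2 [00010]: clauses=TTTTTF -> 0
  row 3 [00011]: clauses=TTTTFF -> 0
  row 4 [00100]: clauses=TFTFTT -> 0
  row 5 [00101]: clauses=TTTFFT -> 0
  row 6 [00110]: clauses=TFTTTT -> 0
  row 7 [00111]: clauses=TTTTFT -> 0
  row 8 [01000]: clauses=TTTFTF -> 0
  row 9 [01001]: clauses=TTTFFF -> 0
  row 10 [01010]: clauses=TTTTTF -> 0
  row 11 [01011]: clauses=TTTTFF -> 0
  row 12 [01100]: clauses=TTTFTT -> 0
  row 13 [01101]: clauses=TTTFFT -> 0
  row 14 [01110]: clauses=TTTTTT -> 1
  row 15 [01111]: clauses=TTTTFT -> 0
  row 16 [10000]: clauses=TTTFTF -> 0
  row 17 [10001]: clauses=TTTFFF -> 0
  row 18 [10010]: clauses=TTTTTF -> 0
  row 19 [10011]: clauses=TTTTFF -> 0
  row 20 [10100]: clauses=TFFFTT -> 0
  row 21 [10101]: clauses=TTFFFT -> 0
  row 22 [10110]: clauses=TFTTTT -> 0
  row 23 [10111]: clauses=TTTTFT -> 0
  row 24 [11000]: clauses=FTTFTF -> 0
  row 25 [11001]: clauses=FTTFFF -> 0
  row 26 [11010]: clauses=FTTTTF -> 0
  row 27 [11011]: clauses=FTTTFF -> 0
  row 28 [11100]: clauses=FTFFTT -> 0
  row 29 [11101]: clauses=FTFFFT -> 0
  row 30 [11110]: clauses=FTTTTT -> 0
  row 31 [11111]: clauses=FTTTFT -> 0
Full result column, 8 rows per line (x1,x2 fixed per line; x3,x4,x5 runs 000..111 left to right):
  rows 0-7 [x1,x2=00]: 00000000  (ones: 0)
  rows 8-15 [x1,x2=01]: 00000010  (ones: 1)
  rows 16-23 [x1,x2=10]: 00000000  (ones: 0)
  rows 24-31 [x1,x2=11]: 00000000  (ones: 0)
Satisfying assignments = 0+1+0+0 = 1

1


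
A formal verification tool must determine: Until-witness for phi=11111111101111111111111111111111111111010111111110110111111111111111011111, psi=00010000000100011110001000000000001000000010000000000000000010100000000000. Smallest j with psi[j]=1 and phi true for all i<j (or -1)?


(phi U psi) at 0: need smallest j with psi[j]=1 and phi[i]=1 for all i in [0,j).
Scan from step 0:
  step 0: phi=1, psi=0 -> continue
  step 1: phi=1, psi=0 -> continue
  step 2: phi=1, psi=0 -> continue
  step 3: psi=1 and phi held for [0,3) -> witness found
Witness step = 3

3


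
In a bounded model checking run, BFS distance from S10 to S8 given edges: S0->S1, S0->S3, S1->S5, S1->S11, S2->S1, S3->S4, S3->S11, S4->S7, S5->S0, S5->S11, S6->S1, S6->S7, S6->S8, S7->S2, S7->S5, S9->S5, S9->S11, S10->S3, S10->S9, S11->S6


BFS layer-by-layer from S10:
  dist 0: {S10}
  dist 1: {S3, S9}
  dist 2: {S4, S5, S11}
  dist 3: {S0, S6, S7}
  dist 4: {S1, S2, S8}
  -> S8 reached at distance 4
Shortest path length = 4

4


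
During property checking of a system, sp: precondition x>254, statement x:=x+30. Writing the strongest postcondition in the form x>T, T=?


Formula: sp(P, x:=E) = exists old_x. (x = E[old_x/x]) AND P[old_x/x] (old_x is the value of x before the assignment; eliminate old_x by solving x = E[old_x/x] for old_x)
Step 1: Precondition P: x>254, i.e. old_x > 254
Step 2: Assignment gives x = old_x + 30, so old_x = x - 30
Step 3: Substitute into P: x - 30 > 254
Step 4: Simplify: x > 254+30 = 284

284


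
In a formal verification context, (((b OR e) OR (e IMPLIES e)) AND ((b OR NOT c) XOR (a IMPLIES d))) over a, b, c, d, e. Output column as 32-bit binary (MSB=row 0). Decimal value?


Formula: (((b OR e) OR (e IMPLIES e)) AND ((b OR NOT c) XOR (a IMPLIES d))) over a, b, c, d, e (32 rows)
Evaluate each row (bits = a,b,c,d,e, MSB first):
  row 0 [00000]: (((0 OR 0) OR (0 IMPLIES 0)) AND ((0 OR NOT 0) XOR (0 IMPLIES 0))) -> 0
  row 1 [00001]: (((0 OR 1) OR (1 IMPLIES 1)) AND ((0 OR NOT 0) XOR (0 IMPLIES 0))) -> 0
  row 2 [00010]: (((0 OR 0) OR (0 IMPLIES 0)) AND ((0 OR NOT 0) XOR (0 IMPLIES 1))) -> 0
  row 3 [00011]: (((0 OR 1) OR (1 IMPLIES 1)) AND ((0 OR NOT 0) XOR (0 IMPLIES 1))) -> 0
  row 4 [00100]: (((0 OR 0) OR (0 IMPLIES 0)) AND ((0 OR NOT 1) XOR (0 IMPLIES 0))) -> 1
  row 5 [00101]: (((0 OR 1) OR (1 IMPLIES 1)) AND ((0 OR NOT 1) XOR (0 IMPLIES 0))) -> 1
  row 6 [00110]: (((0 OR 0) OR (0 IMPLIES 0)) AND ((0 OR NOT 1) XOR (0 IMPLIES 1))) -> 1
  row 7 [00111]: (((0 OR 1) OR (1 IMPLIES 1)) AND ((0 OR NOT 1) XOR (0 IMPLIES 1))) -> 1
  row 8 [01000]: (((1 OR 0) OR (0 IMPLIES 0)) AND ((1 OR NOT 0) XOR (0 IMPLIES 0))) -> 0
  row 9 [01001]: (((1 OR 1) OR (1 IMPLIES 1)) AND ((1 OR NOT 0) XOR (0 IMPLIES 0))) -> 0
  row 10 [01010]: (((1 OR 0) OR (0 IMPLIES 0)) AND ((1 OR NOT 0) XOR (0 IMPLIES 1))) -> 0
  row 11 [01011]: (((1 OR 1) OR (1 IMPLIES 1)) AND ((1 OR NOT 0) XOR (0 IMPLIES 1))) -> 0
  row 12 [01100]: (((1 OR 0) OR (0 IMPLIES 0)) AND ((1 OR NOT 1) XOR (0 IMPLIES 0))) -> 0
  row 13 [01101]: (((1 OR 1) OR (1 IMPLIES 1)) AND ((1 OR NOT 1) XOR (0 IMPLIES 0))) -> 0
  row 14 [01110]: (((1 OR 0) OR (0 IMPLIES 0)) AND ((1 OR NOT 1) XOR (0 IMPLIES 1))) -> 0
  row 15 [01111]: (((1 OR 1) OR (1 IMPLIES 1)) AND ((1 OR NOT 1) XOR (0 IMPLIES 1))) -> 0
  row 16 [10000]: (((0 OR 0) OR (0 IMPLIES 0)) AND ((0 OR NOT 0) XOR (1 IMPLIES 0))) -> 1
  row 17 [10001]: (((0 OR 1) OR (1 IMPLIES 1)) AND ((0 OR NOT 0) XOR (1 IMPLIES 0))) -> 1
  row 18 [10010]: (((0 OR 0) OR (0 IMPLIES 0)) AND ((0 OR NOT 0) XOR (1 IMPLIES 1))) -> 0
  row 19 [10011]: (((0 OR 1) OR (1 IMPLIES 1)) AND ((0 OR NOT 0) XOR (1 IMPLIES 1))) -> 0
  row 20 [10100]: (((0 OR 0) OR (0 IMPLIES 0)) AND ((0 OR NOT 1) XOR (1 IMPLIES 0))) -> 0
  row 21 [10101]: (((0 OR 1) OR (1 IMPLIES 1)) AND ((0 OR NOT 1) XOR (1 IMPLIES 0))) -> 0
  row 22 [10110]: (((0 OR 0) OR (0 IMPLIES 0)) AND ((0 OR NOT 1) XOR (1 IMPLIES 1))) -> 1
  row 23 [10111]: (((0 OR 1) OR (1 IMPLIES 1)) AND ((0 OR NOT 1) XOR (1 IMPLIES 1))) -> 1
  row 24 [11000]: (((1 OR 0) OR (0 IMPLIES 0)) AND ((1 OR NOT 0) XOR (1 IMPLIES 0))) -> 1
  row 25 [11001]: (((1 OR 1) OR (1 IMPLIES 1)) AND ((1 OR NOT 0) XOR (1 IMPLIES 0))) -> 1
  row 26 [11010]: (((1 OR 0) OR (0 IMPLIES 0)) AND ((1 OR NOT 0) XOR (1 IMPLIES 1))) -> 0
  row 27 [11011]: (((1 OR 1) OR (1 IMPLIES 1)) AND ((1 OR NOT 0) XOR (1 IMPLIES 1))) -> 0
  row 28 [11100]: (((1 OR 0) OR (0 IMPLIES 0)) AND ((1 OR NOT 1) XOR (1 IMPLIES 0))) -> 1
  row 29 [11101]: (((1 OR 1) OR (1 IMPLIES 1)) AND ((1 OR NOT 1) XOR (1 IMPLIES 0))) -> 1
  row 30 [11110]: (((1 OR 0) OR (0 IMPLIES 0)) AND ((1 OR NOT 1) XOR (1 IMPLIES 1))) -> 0
  row 31 [11111]: (((1 OR 1) OR (1 IMPLIES 1)) AND ((1 OR NOT 1) XOR (1 IMPLIES 1))) -> 0
Full result column, 4 rows per line (a,b,c fixed per line; d,e runs 00..11 left to right):
  rows 0-3 [a,b,c=000]: 0000  = hex 0
  rows 4-7 [a,b,c=001]: 1111  = hex F
  rows 8-11 [a,b,c=010]: 0000  = hex 0
  rows 12-15 [a,b,c=011]: 0000  = hex 0
  rows 16-19 [a,b,c=100]: 1100  = hex C
  rows 20-23 [a,b,c=101]: 0011  = hex 3
  rows 24-27 [a,b,c=110]: 1100  = hex C
  rows 28-31 [a,b,c=111]: 1100  = hex C
Output column (row 0 .. row 31) = 00001111000000001100001111001100
Output column grouped in 4s = 0000 1111 0000 0000 1100 0011 1100 1100 = 0x0F00C3CC
Convert to decimal digit by digit (value = value*16 + digit):
  0 -> 0
  0*16 + 15 (F) = 15
  15*16 + 0 = 240
  240*16 + 0 = 3840
  3840*16 + 12 (C) = 61452
  61452*16 + 3 = 983235
  983235*16 + 12 (C) = 15731772
  15731772*16 + 12 (C) = 251708364
Decimal = 251708364

251708364


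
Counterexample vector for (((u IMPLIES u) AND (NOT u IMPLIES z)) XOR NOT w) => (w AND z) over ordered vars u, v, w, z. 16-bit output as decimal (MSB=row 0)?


F1 = (((u IMPLIES u) AND (NOT u IMPLIES z)) XOR NOT w)
F2 = (w AND z)
Counterexample to F1=>F2 is where F1=1 and F2=0.
Evaluate each row (bits = u,v,w,z, MSB first):
  row 0 [0000]: F1=1 F2=0 -> F1&~F2 -> 1
  row 1 [0001]: F1=0 F2=0 -> F1&~F2 -> 0
  row 2 [0010]: F1=0 F2=0 -> F1&~F2 -> 0
  row 3 [0011]: F1=1 F2=1 -> F1&~F2 -> 0
  row 4 [0100]: F1=1 F2=0 -> F1&~F2 -> 1
  row 5 [0101]: F1=0 F2=0 -> F1&~F2 -> 0
  row 6 [0110]: F1=0 F2=0 -> F1&~F2 -> 0
  row 7 [0111]: F1=1 F2=1 -> F1&~F2 -> 0
  row 8 [1000]: F1=0 F2=0 -> F1&~F2 -> 0
  row 9 [1001]: F1=0 F2=0 -> F1&~F2 -> 0
  row 10 [1010]: F1=1 F2=0 -> F1&~F2 -> 1
  row 11 [1011]: F1=1 F2=1 -> F1&~F2 -> 0
  row 12 [1100]: F1=0 F2=0 -> F1&~F2 -> 0
  row 13 [1101]: F1=0 F2=0 -> F1&~F2 -> 0
  row 14 [1110]: F1=1 F2=0 -> F1&~F2 -> 1
  row 15 [1111]: F1=1 F2=1 -> F1&~F2 -> 0
Full result column, 4 rows per line (u,v fixed per line; w,z runs 00..11 left to right):
  rows 0-3 [u,v=00]: 1000  = hex 8
  rows 4-7 [u,v=01]: 1000  = hex 8
  rows 8-11 [u,v=10]: 0010  = hex 2
  rows 12-15 [u,v=11]: 0010  = hex 2
Counterexample vector (row 0 .. row 15) = 1000100000100010
Output column grouped in 4s = 1000 1000 0010 0010 = 0x8822
Convert to decimal digit by digit (value = value*16 + digit):
  8 -> 8
  8*16 + 8 = 136
  136*16 + 2 = 2178
  2178*16 + 2 = 34850
Decimal = 34850

34850


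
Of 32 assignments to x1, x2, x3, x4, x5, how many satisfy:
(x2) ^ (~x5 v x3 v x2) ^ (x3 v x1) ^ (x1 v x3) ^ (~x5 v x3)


CNF with 5 clauses over 5 vars (32 assignments).
An assignment satisfies CNF iff every clause has >=1 true literal.
Check each row (bits = x1,x2,x3,x4,x5; clause T/F shown):
  row 0 [00000]: clauses=FTFFT -> 0
  row 1 [00001]: clauses=FFFFF -> 0
  row 2 [00010]: clauses=FTFFT -> 0
  row 3 [00011]: clauses=FFFFF -> 0
  row 4 [00100]: clauses=FTTTT -> 0
  row 5 [00101]: clauses=FTTTT -> 0
  row 6 [00110]: clauses=FTTTT -> 0
  row 7 [00111]: clauses=FTTTT -> 0
  row 8 [01000]: clauses=TTFFT -> 0
  row 9 [01001]: clauses=TTFFF -> 0
  row 10 [01010]: clauses=TTFFT -> 0
  row 11 [01011]: clauses=TTFFF -> 0
  row 12 [01100]: clauses=TTTTT -> 1
  row 13 [01101]: clauses=TTTTT -> 1
  row 14 [01110]: clauses=TTTTT -> 1
  row 15 [01111]: clauses=TTTTT -> 1
  row 16 [10000]: clauses=FTTTT -> 0
  row 17 [10001]: clauses=FFTTF -> 0
  row 18 [10010]: clauses=FTTTT -> 0
  row 19 [10011]: clauses=FFTTF -> 0
  row 20 [10100]: clauses=FTTTT -> 0
  row 21 [10101]: clauses=FTTTT -> 0
  row 22 [10110]: clauses=FTTTT -> 0
  row 23 [10111]: clauses=FTTTT -> 0
  row 24 [11000]: clauses=TTTTT -> 1
  row 25 [11001]: clauses=TTTTF -> 0
  row 26 [11010]: clauses=TTTTT -> 1
  row 27 [11011]: clauses=TTTTF -> 0
  row 28 [11100]: clauses=TTTTT -> 1
  row 29 [11101]: clauses=TTTTT -> 1
  row 30 [11110]: clauses=TTTTT -> 1
  row 31 [11111]: clauses=TTTTT -> 1
Full result column, 8 rows per line (x1,x2 fixed per line; x3,x4,x5 runs 000..111 left to right):
  rows 0-7 [x1,x2=00]: 00000000  (ones: 0)
  rows 8-15 [x1,x2=01]: 00001111  (ones: 4)
  rows 16-23 [x1,x2=10]: 00000000  (ones: 0)
  rows 24-31 [x1,x2=11]: 10101111  (ones: 6)
Satisfying assignments = 0+4+0+6 = 10

10


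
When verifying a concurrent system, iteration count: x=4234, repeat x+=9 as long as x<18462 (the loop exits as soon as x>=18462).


Step 1: x goes from 4234 toward 18462 by 9; the body runs while x<18462, so iterations = ceil((bound-start)/step)
Step 2: Distance=14228
Step 3: ceil(14228/9)=1581

1581


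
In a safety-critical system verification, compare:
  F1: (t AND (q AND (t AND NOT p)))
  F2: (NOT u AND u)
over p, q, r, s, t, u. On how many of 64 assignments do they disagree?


F1 = (t AND (q AND (t AND NOT p)))
F2 = (NOT u AND u)
Evaluate both on each of 64 rows (bits = p,q,r,s,t,u):
  row 0 [000000]: F1=0 F2=0 -> 0
  row 1 [000001]: F1=0 F2=0 -> 0
  row 2 [000010]: F1=0 F2=0 -> 0
  row 3 [000011]: F1=0 F2=0 -> 0
  row 4 [000100]: F1=0 F2=0 -> 0
  (every remaining row is evaluated the same way; all 64 results are listed next)
Full result column, 8 rows per line (p,q,r fixed per line; s,t,u runs 000..111 left to right):
  rows 0-7 [p,q,r=000]: 00000000  (ones: 0)
  rows 8-15 [p,q,r=001]: 00000000  (ones: 0)
  rows 16-23 [p,q,r=010]: 00110011  (ones: 4)
  rows 24-31 [p,q,r=011]: 00110011  (ones: 4)
  rows 32-39 [p,q,r=100]: 00000000  (ones: 0)
  rows 40-47 [p,q,r=101]: 00000000  (ones: 0)
  rows 48-55 [p,q,r=110]: 00000000  (ones: 0)
  rows 56-63 [p,q,r=111]: 00000000  (ones: 0)
Disagreements = 0+0+4+4+0+0+0+0 = 8

8


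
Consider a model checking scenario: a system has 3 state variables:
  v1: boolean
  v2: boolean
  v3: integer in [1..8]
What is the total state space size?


State space = product of domain sizes of all variables.
Domain sizes:
  v1 (boolean): 2
  v2 (boolean): 2
  v3 (integer in [1..8]): 8
Product = 2 * 2 * 8 = 32

32


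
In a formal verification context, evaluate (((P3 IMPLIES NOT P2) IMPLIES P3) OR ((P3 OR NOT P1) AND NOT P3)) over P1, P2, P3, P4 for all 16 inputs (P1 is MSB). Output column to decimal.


Formula: (((P3 IMPLIES NOT P2) IMPLIES P3) OR ((P3 OR NOT P1) AND NOT P3)) over P1, P2, P3, P4 (16 rows)
Evaluate each row (bits = P1,P2,P3,P4, MSB first):
  row 0 [0000]: (((0 IMPLIES NOT 0) IMPLIES 0) OR ((0 OR NOT 0) AND NOT 0)) -> 1
  row 1 [0001]: (((0 IMPLIES NOT 0) IMPLIES 0) OR ((0 OR NOT 0) AND NOT 0)) -> 1
  row 2 [0010]: (((1 IMPLIES NOT 0) IMPLIES 1) OR ((1 OR NOT 0) AND NOT 1)) -> 1
  row 3 [0011]: (((1 IMPLIES NOT 0) IMPLIES 1) OR ((1 OR NOT 0) AND NOT 1)) -> 1
  row 4 [0100]: (((0 IMPLIES NOT 1) IMPLIES 0) OR ((0 OR NOT 0) AND NOT 0)) -> 1
  row 5 [0101]: (((0 IMPLIES NOT 1) IMPLIES 0) OR ((0 OR NOT 0) AND NOT 0)) -> 1
  row 6 [0110]: (((1 IMPLIES NOT 1) IMPLIES 1) OR ((1 OR NOT 0) AND NOT 1)) -> 1
  row 7 [0111]: (((1 IMPLIES NOT 1) IMPLIES 1) OR ((1 OR NOT 0) AND NOT 1)) -> 1
  row 8 [1000]: (((0 IMPLIES NOT 0) IMPLIES 0) OR ((0 OR NOT 1) AND NOT 0)) -> 0
  row 9 [1001]: (((0 IMPLIES NOT 0) IMPLIES 0) OR ((0 OR NOT 1) AND NOT 0)) -> 0
  row 10 [1010]: (((1 IMPLIES NOT 0) IMPLIES 1) OR ((1 OR NOT 1) AND NOT 1)) -> 1
  row 11 [1011]: (((1 IMPLIES NOT 0) IMPLIES 1) OR ((1 OR NOT 1) AND NOT 1)) -> 1
  row 12 [1100]: (((0 IMPLIES NOT 1) IMPLIES 0) OR ((0 OR NOT 1) AND NOT 0)) -> 0
  row 13 [1101]: (((0 IMPLIES NOT 1) IMPLIES 0) OR ((0 OR NOT 1) AND NOT 0)) -> 0
  row 14 [1110]: (((1 IMPLIES NOT 1) IMPLIES 1) OR ((1 OR NOT 1) AND NOT 1)) -> 1
  row 15 [1111]: (((1 IMPLIES NOT 1) IMPLIES 1) OR ((1 OR NOT 1) AND NOT 1)) -> 1
Full result column, 4 rows per line (P1,P2 fixed per line; P3,P4 runs 00..11 left to right):
  rows 0-3 [P1,P2=00]: 1111  = hex F
  rows 4-7 [P1,P2=01]: 1111  = hex F
  rows 8-11 [P1,P2=10]: 0011  = hex 3
  rows 12-15 [P1,P2=11]: 0011  = hex 3
Output column (row 0 .. row 15) = 1111111100110011
Output column grouped in 4s = 1111 1111 0011 0011 = 0xFF33
Convert to decimal digit by digit (value = value*16 + digit):
  F -> 15
  15*16 + 15 (F) = 255
  255*16 + 3 = 4083
  4083*16 + 3 = 65331
Decimal = 65331

65331


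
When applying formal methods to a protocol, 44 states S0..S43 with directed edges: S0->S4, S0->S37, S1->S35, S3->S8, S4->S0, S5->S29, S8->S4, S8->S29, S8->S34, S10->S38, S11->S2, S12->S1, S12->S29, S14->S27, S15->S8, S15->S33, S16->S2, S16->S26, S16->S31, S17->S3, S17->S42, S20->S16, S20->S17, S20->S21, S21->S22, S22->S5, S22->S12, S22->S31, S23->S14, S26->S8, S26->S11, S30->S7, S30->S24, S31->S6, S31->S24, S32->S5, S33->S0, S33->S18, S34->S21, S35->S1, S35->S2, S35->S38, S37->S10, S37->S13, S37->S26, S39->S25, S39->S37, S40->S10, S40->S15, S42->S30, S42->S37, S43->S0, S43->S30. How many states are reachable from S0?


BFS from S0:
  layer 0: {S0}
  layer 1: {S4, S37}
  layer 2: {S10, S13, S26}
  layer 3: {S8, S11, S38}
  layer 4: {S2, S29, S34}
  layer 5: {S21}
  layer 6: {S22}
  layer 7: {S5, S12, S31}
  layer 8: {S1, S6, S24}
  layer 9: {S35}
Reachable set: {S0, S1, S2, S4, S5, S6, S8, S10, S11, S12, S13, S21, S22, S24, S26, S29, S31, S34, S35, S37, S38}
Count = 21

21


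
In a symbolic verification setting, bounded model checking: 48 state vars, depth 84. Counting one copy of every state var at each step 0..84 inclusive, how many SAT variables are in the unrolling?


BMC unrolls to depth k, creating one copy of each state var for steps 0..k.
Step count = 84 + 1 = 85 (steps 0 through 84)
Vars per step = 48
Total = 48 * 85 = 4080

4080


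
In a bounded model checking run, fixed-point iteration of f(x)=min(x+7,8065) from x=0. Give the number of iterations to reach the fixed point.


Step 1: x=0, cap=8065, increment=7
Step 2: x grows by 7 each step until capped at 8065; fixed point is x=8065
Step 3: iterations = ceil(8065/7) = 1153

1153


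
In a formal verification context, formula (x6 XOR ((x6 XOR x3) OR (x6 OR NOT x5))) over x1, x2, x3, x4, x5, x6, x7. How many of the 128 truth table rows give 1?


Formula: (x6 XOR ((x6 XOR x3) OR (x6 OR NOT x5))) over 7 vars (128 rows)
Evaluate each row (x1, x2, x3, x4, x5, x6, x7 as bits, MSB first):
  row 0 [0000000]: (0 XOR ((0 XOR 0) OR (0 OR NOT 0))) -> 1
  row 1 [0000001]: (0 XOR ((0 XOR 0) OR (0 OR NOT 0))) -> 1
  row 2 [0000010]: (1 XOR ((1 XOR 0) OR (1 OR NOT 0))) -> 0
  row 3 [0000011]: (1 XOR ((1 XOR 0) OR (1 OR NOT 0))) -> 0
  row 4 [0000100]: (0 XOR ((0 XOR 0) OR (0 OR NOT 1))) -> 0
  (every remaining row is evaluated the same way; all 128 results are listed next)
Full result column, 8 rows per line (x1,x2,x3,x4 fixed per line; x5,x6,x7 runs 000..111 left to right):
  rows 0-7 [x1,x2,x3,x4=0000]: 11000000  (ones: 2)
  rows 8-15 [x1,x2,x3,x4=0001]: 11000000  (ones: 2)
  rows 16-23 [x1,x2,x3,x4=0010]: 11001100  (ones: 4)
  rows 24-31 [x1,x2,x3,x4=0011]: 11001100  (ones: 4)
  rows 32-39 [x1,x2,x3,x4=0100]: 11000000  (ones: 2)
  rows 40-47 [x1,x2,x3,x4=0101]: 11000000  (ones: 2)
  rows 48-55 [x1,x2,x3,x4=0110]: 11001100  (ones: 4)
  rows 56-63 [x1,x2,x3,x4=0111]: 11001100  (ones: 4)
  rows 64-71 [x1,x2,x3,x4=1000]: 11000000  (ones: 2)
  rows 72-79 [x1,x2,x3,x4=1001]: 11000000  (ones: 2)
  rows 80-87 [x1,x2,x3,x4=1010]: 11001100  (ones: 4)
  rows 88-95 [x1,x2,x3,x4=1011]: 11001100  (ones: 4)
  rows 96-103 [x1,x2,x3,x4=1100]: 11000000  (ones: 2)
  rows 104-111 [x1,x2,x3,x4=1101]: 11000000  (ones: 2)
  rows 112-119 [x1,x2,x3,x4=1110]: 11001100  (ones: 4)
  rows 120-127 [x1,x2,x3,x4=1111]: 11001100  (ones: 4)
Count of 1-rows = 2+2+4+4+2+2+4+4+2+2+4+4+2+2+4+4 = 48

48


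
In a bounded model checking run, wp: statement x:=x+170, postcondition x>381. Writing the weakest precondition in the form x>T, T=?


Formula: wp(x:=E, P) = P[E/x] (substitute E for x in postcondition)
Step 1: Postcondition: x>381
Step 2: Substitute x+170 for x: x+170>381
Step 3: Solve for x: x > 381-170 = 211

211


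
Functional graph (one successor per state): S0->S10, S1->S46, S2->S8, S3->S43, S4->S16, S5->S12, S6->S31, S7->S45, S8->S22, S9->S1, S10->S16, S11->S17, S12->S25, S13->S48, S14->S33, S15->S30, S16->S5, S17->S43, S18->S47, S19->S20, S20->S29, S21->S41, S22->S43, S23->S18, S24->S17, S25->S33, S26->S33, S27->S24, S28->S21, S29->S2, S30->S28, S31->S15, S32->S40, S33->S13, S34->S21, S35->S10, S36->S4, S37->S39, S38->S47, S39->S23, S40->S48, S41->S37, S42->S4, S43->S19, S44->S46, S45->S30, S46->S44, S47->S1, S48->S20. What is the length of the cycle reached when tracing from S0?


Trace from S0 until a state repeats:
  S0 -> S10 -> S16 -> S5 -> S12 -> S25 -> S33 -> S13 -> S48 -> S20 -> S29 -> S2 -> S8 -> S22 -> S43 -> S19 -> S20
S20 first seen at step 9, revisited at step 16.
Cycle length = 16 - 9 = 7

7


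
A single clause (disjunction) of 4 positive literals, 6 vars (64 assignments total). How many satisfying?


Step 1: Total=2^6=64
Step 2: Unsat when all 4 false: 2^2=4
Step 3: Sat=64-4=60

60


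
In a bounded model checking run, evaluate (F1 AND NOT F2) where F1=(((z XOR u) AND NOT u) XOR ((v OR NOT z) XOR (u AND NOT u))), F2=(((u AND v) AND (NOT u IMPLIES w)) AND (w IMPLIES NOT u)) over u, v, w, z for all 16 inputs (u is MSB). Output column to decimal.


F1 = (((z XOR u) AND NOT u) XOR ((v OR NOT z) XOR (u AND NOT u)))
F2 = (((u AND v) AND (NOT u IMPLIES w)) AND (w IMPLIES NOT u))
Counterexample to F1=>F2 is where F1=1 and F2=0.
Evaluate each row (bits = u,v,w,z, MSB first):
  row 0 [0000]: F1=1 F2=0 -> F1&~F2 -> 1
  row 1 [0001]: F1=1 F2=0 -> F1&~F2 -> 1
  row 2 [0010]: F1=1 F2=0 -> F1&~F2 -> 1
  row 3 [0011]: F1=1 F2=0 -> F1&~F2 -> 1
  row 4 [0100]: F1=1 F2=0 -> F1&~F2 -> 1
  row 5 [0101]: F1=0 F2=0 -> F1&~F2 -> 0
  row 6 [0110]: F1=1 F2=0 -> F1&~F2 -> 1
  row 7 [0111]: F1=0 F2=0 -> F1&~F2 -> 0
  row 8 [1000]: F1=1 F2=0 -> F1&~F2 -> 1
  row 9 [1001]: F1=0 F2=0 -> F1&~F2 -> 0
  row 10 [1010]: F1=1 F2=0 -> F1&~F2 -> 1
  row 11 [1011]: F1=0 F2=0 -> F1&~F2 -> 0
  row 12 [1100]: F1=1 F2=1 -> F1&~F2 -> 0
  row 13 [1101]: F1=1 F2=1 -> F1&~F2 -> 0
  row 14 [1110]: F1=1 F2=0 -> F1&~F2 -> 1
  row 15 [1111]: F1=1 F2=0 -> F1&~F2 -> 1
Full result column, 4 rows per line (u,v fixed per line; w,z runs 00..11 left to right):
  rows 0-3 [u,v=00]: 1111  = hex F
  rows 4-7 [u,v=01]: 1010  = hex A
  rows 8-11 [u,v=10]: 1010  = hex A
  rows 12-15 [u,v=11]: 0011  = hex 3
Counterexample vector (row 0 .. row 15) = 1111101010100011
Output column grouped in 4s = 1111 1010 1010 0011 = 0xFAA3
Convert to decimal digit by digit (value = value*16 + digit):
  F -> 15
  15*16 + 10 (A) = 250
  250*16 + 10 (A) = 4010
  4010*16 + 3 = 64163
Decimal = 64163

64163


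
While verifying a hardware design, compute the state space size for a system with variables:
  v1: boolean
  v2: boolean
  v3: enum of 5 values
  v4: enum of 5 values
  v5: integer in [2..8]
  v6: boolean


State space = product of domain sizes of all variables.
Domain sizes:
  v1 (boolean): 2
  v2 (boolean): 2
  v3 (enum of 5 values): 5
  v4 (enum of 5 values): 5
  v5 (integer in [2..8]): 7
  v6 (boolean): 2
Product = 2 * 2 * 5 * 5 * 7 * 2 = 1400

1400


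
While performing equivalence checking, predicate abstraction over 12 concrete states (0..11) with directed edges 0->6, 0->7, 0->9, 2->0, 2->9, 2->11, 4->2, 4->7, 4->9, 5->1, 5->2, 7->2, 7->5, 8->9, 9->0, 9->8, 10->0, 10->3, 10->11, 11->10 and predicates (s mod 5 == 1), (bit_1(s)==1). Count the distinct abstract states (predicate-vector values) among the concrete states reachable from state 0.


BFS from 0:
Concrete reachable: {0, 1, 2, 3, 5, 6, 7, 8, 9, 10, 11}
Abstract via predicates (s mod 5 == 1), (bit_1(s)==1):
  (0,0) <- {0, 5, 8, 9}
  (0,1) <- {2, 3, 7, 10}
  (1,0) <- {1}
  (1,1) <- {6, 11}
Distinct abstract states = 4

4


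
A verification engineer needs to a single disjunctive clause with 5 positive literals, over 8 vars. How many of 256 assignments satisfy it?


Step 1: Total=2^8=256
Step 2: Unsat when all 5 false: 2^3=8
Step 3: Sat=256-8=248

248


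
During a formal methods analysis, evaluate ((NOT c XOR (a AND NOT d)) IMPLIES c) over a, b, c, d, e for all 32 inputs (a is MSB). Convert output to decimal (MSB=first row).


Formula: ((NOT c XOR (a AND NOT d)) IMPLIES c) over a, b, c, d, e (32 rows)
Evaluate each row (bits = a,b,c,d,e, MSB first):
  row 0 [00000]: ((NOT 0 XOR (0 AND NOT 0)) IMPLIES 0) -> 0
  row 1 [00001]: ((NOT 0 XOR (0 AND NOT 0)) IMPLIES 0) -> 0
  row 2 [00010]: ((NOT 0 XOR (0 AND NOT 1)) IMPLIES 0) -> 0
  row 3 [00011]: ((NOT 0 XOR (0 AND NOT 1)) IMPLIES 0) -> 0
  row 4 [00100]: ((NOT 1 XOR (0 AND NOT 0)) IMPLIES 1) -> 1
  row 5 [00101]: ((NOT 1 XOR (0 AND NOT 0)) IMPLIES 1) -> 1
  row 6 [00110]: ((NOT 1 XOR (0 AND NOT 1)) IMPLIES 1) -> 1
  row 7 [00111]: ((NOT 1 XOR (0 AND NOT 1)) IMPLIES 1) -> 1
  row 8 [01000]: ((NOT 0 XOR (0 AND NOT 0)) IMPLIES 0) -> 0
  row 9 [01001]: ((NOT 0 XOR (0 AND NOT 0)) IMPLIES 0) -> 0
  row 10 [01010]: ((NOT 0 XOR (0 AND NOT 1)) IMPLIES 0) -> 0
  row 11 [01011]: ((NOT 0 XOR (0 AND NOT 1)) IMPLIES 0) -> 0
  row 12 [01100]: ((NOT 1 XOR (0 AND NOT 0)) IMPLIES 1) -> 1
  row 13 [01101]: ((NOT 1 XOR (0 AND NOT 0)) IMPLIES 1) -> 1
  row 14 [01110]: ((NOT 1 XOR (0 AND NOT 1)) IMPLIES 1) -> 1
  row 15 [01111]: ((NOT 1 XOR (0 AND NOT 1)) IMPLIES 1) -> 1
  row 16 [10000]: ((NOT 0 XOR (1 AND NOT 0)) IMPLIES 0) -> 1
  row 17 [10001]: ((NOT 0 XOR (1 AND NOT 0)) IMPLIES 0) -> 1
  row 18 [10010]: ((NOT 0 XOR (1 AND NOT 1)) IMPLIES 0) -> 0
  row 19 [10011]: ((NOT 0 XOR (1 AND NOT 1)) IMPLIES 0) -> 0
  row 20 [10100]: ((NOT 1 XOR (1 AND NOT 0)) IMPLIES 1) -> 1
  row 21 [10101]: ((NOT 1 XOR (1 AND NOT 0)) IMPLIES 1) -> 1
  row 22 [10110]: ((NOT 1 XOR (1 AND NOT 1)) IMPLIES 1) -> 1
  row 23 [10111]: ((NOT 1 XOR (1 AND NOT 1)) IMPLIES 1) -> 1
  row 24 [11000]: ((NOT 0 XOR (1 AND NOT 0)) IMPLIES 0) -> 1
  row 25 [11001]: ((NOT 0 XOR (1 AND NOT 0)) IMPLIES 0) -> 1
  row 26 [11010]: ((NOT 0 XOR (1 AND NOT 1)) IMPLIES 0) -> 0
  row 27 [11011]: ((NOT 0 XOR (1 AND NOT 1)) IMPLIES 0) -> 0
  row 28 [11100]: ((NOT 1 XOR (1 AND NOT 0)) IMPLIES 1) -> 1
  row 29 [11101]: ((NOT 1 XOR (1 AND NOT 0)) IMPLIES 1) -> 1
  row 30 [11110]: ((NOT 1 XOR (1 AND NOT 1)) IMPLIES 1) -> 1
  row 31 [11111]: ((NOT 1 XOR (1 AND NOT 1)) IMPLIES 1) -> 1
Full result column, 4 rows per line (a,b,c fixed per line; d,e runs 00..11 left to right):
  rows 0-3 [a,b,c=000]: 0000  = hex 0
  rows 4-7 [a,b,c=001]: 1111  = hex F
  rows 8-11 [a,b,c=010]: 0000  = hex 0
  rows 12-15 [a,b,c=011]: 1111  = hex F
  rows 16-19 [a,b,c=100]: 1100  = hex C
  rows 20-23 [a,b,c=101]: 1111  = hex F
  rows 24-27 [a,b,c=110]: 1100  = hex C
  rows 28-31 [a,b,c=111]: 1111  = hex F
Output column (row 0 .. row 31) = 00001111000011111100111111001111
Output column grouped in 4s = 0000 1111 0000 1111 1100 1111 1100 1111 = 0x0F0FCFCF
Convert to decimal digit by digit (value = value*16 + digit):
  0 -> 0
  0*16 + 15 (F) = 15
  15*16 + 0 = 240
  240*16 + 15 (F) = 3855
  3855*16 + 12 (C) = 61692
  61692*16 + 15 (F) = 987087
  987087*16 + 12 (C) = 15793404
  15793404*16 + 15 (F) = 252694479
Decimal = 252694479

252694479


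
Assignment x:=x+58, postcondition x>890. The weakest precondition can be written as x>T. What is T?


Formula: wp(x:=E, P) = P[E/x] (substitute E for x in postcondition)
Step 1: Postcondition: x>890
Step 2: Substitute x+58 for x: x+58>890
Step 3: Solve for x: x > 890-58 = 832

832


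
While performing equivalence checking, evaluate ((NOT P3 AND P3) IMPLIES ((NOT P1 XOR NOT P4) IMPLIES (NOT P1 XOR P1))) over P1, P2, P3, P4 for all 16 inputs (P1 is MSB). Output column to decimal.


Formula: ((NOT P3 AND P3) IMPLIES ((NOT P1 XOR NOT P4) IMPLIES (NOT P1 XOR P1))) over P1, P2, P3, P4 (16 rows)
Evaluate each row (bits = P1,P2,P3,P4, MSB first):
  row 0 [0000]: ((NOT 0 AND 0) IMPLIES ((NOT 0 XOR NOT 0) IMPLIES (NOT 0 XOR 0))) -> 1
  row 1 [0001]: ((NOT 0 AND 0) IMPLIES ((NOT 0 XOR NOT 1) IMPLIES (NOT 0 XOR 0))) -> 1
  row 2 [0010]: ((NOT 1 AND 1) IMPLIES ((NOT 0 XOR NOT 0) IMPLIES (NOT 0 XOR 0))) -> 1
  row 3 [0011]: ((NOT 1 AND 1) IMPLIES ((NOT 0 XOR NOT 1) IMPLIES (NOT 0 XOR 0))) -> 1
  row 4 [0100]: ((NOT 0 AND 0) IMPLIES ((NOT 0 XOR NOT 0) IMPLIES (NOT 0 XOR 0))) -> 1
  row 5 [0101]: ((NOT 0 AND 0) IMPLIES ((NOT 0 XOR NOT 1) IMPLIES (NOT 0 XOR 0))) -> 1
  row 6 [0110]: ((NOT 1 AND 1) IMPLIES ((NOT 0 XOR NOT 0) IMPLIES (NOT 0 XOR 0))) -> 1
  row 7 [0111]: ((NOT 1 AND 1) IMPLIES ((NOT 0 XOR NOT 1) IMPLIES (NOT 0 XOR 0))) -> 1
  row 8 [1000]: ((NOT 0 AND 0) IMPLIES ((NOT 1 XOR NOT 0) IMPLIES (NOT 1 XOR 1))) -> 1
  row 9 [1001]: ((NOT 0 AND 0) IMPLIES ((NOT 1 XOR NOT 1) IMPLIES (NOT 1 XOR 1))) -> 1
  row 10 [1010]: ((NOT 1 AND 1) IMPLIES ((NOT 1 XOR NOT 0) IMPLIES (NOT 1 XOR 1))) -> 1
  row 11 [1011]: ((NOT 1 AND 1) IMPLIES ((NOT 1 XOR NOT 1) IMPLIES (NOT 1 XOR 1))) -> 1
  row 12 [1100]: ((NOT 0 AND 0) IMPLIES ((NOT 1 XOR NOT 0) IMPLIES (NOT 1 XOR 1))) -> 1
  row 13 [1101]: ((NOT 0 AND 0) IMPLIES ((NOT 1 XOR NOT 1) IMPLIES (NOT 1 XOR 1))) -> 1
  row 14 [1110]: ((NOT 1 AND 1) IMPLIES ((NOT 1 XOR NOT 0) IMPLIES (NOT 1 XOR 1))) -> 1
  row 15 [1111]: ((NOT 1 AND 1) IMPLIES ((NOT 1 XOR NOT 1) IMPLIES (NOT 1 XOR 1))) -> 1
Full result column, 4 rows per line (P1,P2 fixed per line; P3,P4 runs 00..11 left to right):
  rows 0-3 [P1,P2=00]: 1111  = hex F
  rows 4-7 [P1,P2=01]: 1111  = hex F
  rows 8-11 [P1,P2=10]: 1111  = hex F
  rows 12-15 [P1,P2=11]: 1111  = hex F
Output column (row 0 .. row 15) = 1111111111111111
Output column grouped in 4s = 1111 1111 1111 1111 = 0xFFFF
Convert to decimal digit by digit (value = value*16 + digit):
  F -> 15
  15*16 + 15 (F) = 255
  255*16 + 15 (F) = 4095
  4095*16 + 15 (F) = 65535
Decimal = 65535

65535


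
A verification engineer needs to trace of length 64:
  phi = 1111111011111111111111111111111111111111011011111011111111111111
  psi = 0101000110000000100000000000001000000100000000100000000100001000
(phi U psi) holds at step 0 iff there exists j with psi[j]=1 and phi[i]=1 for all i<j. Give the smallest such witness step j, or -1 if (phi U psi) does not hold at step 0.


(phi U psi) at 0: need smallest j with psi[j]=1 and phi[i]=1 for all i in [0,j).
Scan from step 0:
  step 0: phi=1, psi=0 -> continue
  step 1: psi=1 and phi held for [0,1) -> witness found
Witness step = 1

1


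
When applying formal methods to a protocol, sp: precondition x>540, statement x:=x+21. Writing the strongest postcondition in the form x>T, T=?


Formula: sp(P, x:=E) = exists old_x. (x = E[old_x/x]) AND P[old_x/x] (old_x is the value of x before the assignment; eliminate old_x by solving x = E[old_x/x] for old_x)
Step 1: Precondition P: x>540, i.e. old_x > 540
Step 2: Assignment gives x = old_x + 21, so old_x = x - 21
Step 3: Substitute into P: x - 21 > 540
Step 4: Simplify: x > 540+21 = 561

561


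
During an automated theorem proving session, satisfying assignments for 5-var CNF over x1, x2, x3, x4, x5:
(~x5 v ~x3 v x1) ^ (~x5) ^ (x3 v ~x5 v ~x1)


CNF with 3 clauses over 5 vars (32 assignments).
An assignment satisfies CNF iff every clause has >=1 true literal.
Check each row (bits = x1,x2,x3,x4,x5; clause T/F shown):
  row 0 [00000]: clauses=TTT -> 1
  row 1 [00001]: clauses=TFT -> 0
  row 2 [00010]: clauses=TTT -> 1
  row 3 [00011]: clauses=TFT -> 0
  row 4 [00100]: clauses=TTT -> 1
  row 5 [00101]: clauses=FFT -> 0
  row 6 [00110]: clauses=TTT -> 1
  row 7 [00111]: clauses=FFT -> 0
  row 8 [01000]: clauses=TTT -> 1
  row 9 [01001]: clauses=TFT -> 0
  row 10 [01010]: clauses=TTT -> 1
  row 11 [01011]: clauses=TFT -> 0
  row 12 [01100]: clauses=TTT -> 1
  row 13 [01101]: clauses=FFT -> 0
  row 14 [01110]: clauses=TTT -> 1
  row 15 [01111]: clauses=FFT -> 0
  row 16 [10000]: clauses=TTT -> 1
  row 17 [10001]: clauses=TFF -> 0
  row 18 [10010]: clauses=TTT -> 1
  row 19 [10011]: clauses=TFF -> 0
  row 20 [10100]: clauses=TTT -> 1
  row 21 [10101]: clauses=TFT -> 0
  row 22 [10110]: clauses=TTT -> 1
  row 23 [10111]: clauses=TFT -> 0
  row 24 [11000]: clauses=TTT -> 1
  row 25 [11001]: clauses=TFF -> 0
  row 26 [11010]: clauses=TTT -> 1
  row 27 [11011]: clauses=TFF -> 0
  row 28 [11100]: clauses=TTT -> 1
  row 29 [11101]: clauses=TFT -> 0
  row 30 [11110]: clauses=TTT -> 1
  row 31 [11111]: clauses=TFT -> 0
Full result column, 8 rows per line (x1,x2 fixed per line; x3,x4,x5 runs 000..111 left to right):
  rows 0-7 [x1,x2=00]: 10101010  (ones: 4)
  rows 8-15 [x1,x2=01]: 10101010  (ones: 4)
  rows 16-23 [x1,x2=10]: 10101010  (ones: 4)
  rows 24-31 [x1,x2=11]: 10101010  (ones: 4)
Satisfying assignments = 4+4+4+4 = 16

16
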